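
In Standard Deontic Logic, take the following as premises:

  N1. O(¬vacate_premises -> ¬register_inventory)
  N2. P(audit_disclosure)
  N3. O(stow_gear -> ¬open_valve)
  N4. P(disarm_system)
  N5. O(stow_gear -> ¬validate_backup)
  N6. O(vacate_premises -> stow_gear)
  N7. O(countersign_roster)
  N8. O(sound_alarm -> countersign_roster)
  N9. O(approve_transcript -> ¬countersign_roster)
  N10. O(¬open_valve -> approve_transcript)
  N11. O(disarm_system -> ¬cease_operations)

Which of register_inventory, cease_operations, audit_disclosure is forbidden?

register_inventory

From premise 7 we have O(countersign_roster).
Premise 9 is O(approve_transcript -> ¬countersign_roster); contrapositively O(countersign_roster -> ¬approve_transcript). Since O(countersign_roster) holds, K gives O(¬approve_transcript).
Premise 10 is O(¬open_valve -> approve_transcript); contrapositively O(¬approve_transcript -> open_valve). Since O(¬approve_transcript) holds, K gives O(open_valve).
Premise 3, O(stow_gear -> ¬open_valve), contraposes to O(open_valve -> ¬stow_gear); with O(open_valve) we get O(¬stow_gear).
The contrapositive of premise 6 (O(vacate_premises -> stow_gear)) is O(¬stow_gear -> ¬vacate_premises), and O(¬stow_gear) is already established, so O(¬vacate_premises).
Premise 1 is O(¬vacate_premises -> ¬register_inventory); since O(¬vacate_premises), deontic closure gives O(¬register_inventory).
So O(¬register_inventory) holds, i.e. register_inventory is forbidden. None of the other listed options is forbidden under the premises.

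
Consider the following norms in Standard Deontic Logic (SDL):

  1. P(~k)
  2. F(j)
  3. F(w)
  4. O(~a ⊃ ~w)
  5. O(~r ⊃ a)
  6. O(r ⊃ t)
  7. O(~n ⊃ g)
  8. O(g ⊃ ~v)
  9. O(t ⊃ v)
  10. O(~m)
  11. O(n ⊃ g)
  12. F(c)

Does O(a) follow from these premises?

By case analysis on ~n: premise 7 gives O(~n ⊃ g) and premise 11 gives O(n ⊃ g), so O(g) either way.
From O(g) and premise 8, O(g ⊃ ~v), we obtain O(~v).
Premise 9, O(t ⊃ v), contraposes to O(~v ⊃ ~t); with O(~v) we get O(~t).
Premise 6 is O(r ⊃ t); contrapositively O(~t ⊃ ~r). Since O(~t) holds, K gives O(~r).
With premise 5, O(~r ⊃ a), the K-axiom yields O(a).
Premises 1, 2, 3, 4, 10, 12 do not contribute to this derivation.
So O(a) follows.

Yes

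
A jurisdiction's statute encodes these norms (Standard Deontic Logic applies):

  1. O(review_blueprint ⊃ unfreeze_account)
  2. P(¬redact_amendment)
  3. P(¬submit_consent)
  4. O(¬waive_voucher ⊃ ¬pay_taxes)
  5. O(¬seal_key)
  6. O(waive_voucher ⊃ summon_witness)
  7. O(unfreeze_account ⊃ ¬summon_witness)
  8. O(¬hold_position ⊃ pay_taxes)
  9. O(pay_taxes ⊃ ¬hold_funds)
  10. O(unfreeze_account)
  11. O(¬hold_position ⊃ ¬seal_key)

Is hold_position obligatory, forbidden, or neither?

Obligatory

From premise 10 we have O(unfreeze_account).
Premise 7 is O(unfreeze_account ⊃ ¬summon_witness); since O(unfreeze_account), deontic closure gives O(¬summon_witness).
The contrapositive of premise 6 (O(waive_voucher ⊃ summon_witness)) is O(¬summon_witness ⊃ ¬waive_voucher), and O(¬summon_witness) is already established, so O(¬waive_voucher).
Applying K to premise 4 (O(¬waive_voucher ⊃ ¬pay_taxes)) and O(¬waive_voucher) yields O(¬pay_taxes).
Premise 8, O(¬hold_position ⊃ pay_taxes), contraposes to O(¬pay_taxes ⊃ hold_position); with O(¬pay_taxes) we get O(hold_position).
Premises 1, 2, 3, 5, 9, 11 do not contribute to this derivation.
Hence hold_position is obligatory.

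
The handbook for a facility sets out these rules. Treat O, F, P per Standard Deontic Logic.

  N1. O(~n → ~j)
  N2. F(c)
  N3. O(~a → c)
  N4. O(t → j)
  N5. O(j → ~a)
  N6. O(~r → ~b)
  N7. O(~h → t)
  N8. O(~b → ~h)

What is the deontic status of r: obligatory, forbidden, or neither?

Premise 2, F(c), is equivalent to O(~c).
The contrapositive of premise 3 (O(~a → c)) is O(~c → a), and O(~c) is already established, so O(a).
Premise 5, O(j → ~a), contraposes to O(a → ~j); with O(a) we get O(~j).
Premise 4, O(t → j), contraposes to O(~j → ~t); with O(~j) we get O(~t).
Premise 7 is O(~h → t); contrapositively O(~t → h). Since O(~t) holds, K gives O(h).
Premise 8 is O(~b → ~h); contrapositively O(h → b). Since O(h) holds, K gives O(b).
The contrapositive of premise 6 (O(~r → ~b)) is O(b → r), and O(b) is already established, so O(r).
Premise 1 does not contribute to this derivation.
Hence r is obligatory.

Obligatory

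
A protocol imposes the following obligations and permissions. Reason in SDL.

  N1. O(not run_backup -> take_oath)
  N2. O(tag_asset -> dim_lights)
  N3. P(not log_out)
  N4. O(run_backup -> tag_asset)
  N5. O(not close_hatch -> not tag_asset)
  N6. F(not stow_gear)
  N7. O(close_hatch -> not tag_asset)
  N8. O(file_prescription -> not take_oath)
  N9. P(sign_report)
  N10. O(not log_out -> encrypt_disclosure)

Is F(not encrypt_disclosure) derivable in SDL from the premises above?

No

Premise 10 is O(not log_out -> encrypt_disclosure), but O(not log_out) is not derivable from the premises (the permission P(not log_out) asserts only not O(log_out), not O(not log_out)), so it does not yield O(encrypt_disclosure).
No other premise forces O(encrypt_disclosure). An ideal world satisfying every premise can still have not encrypt_disclosure true, so F(not encrypt_disclosure) is not derivable.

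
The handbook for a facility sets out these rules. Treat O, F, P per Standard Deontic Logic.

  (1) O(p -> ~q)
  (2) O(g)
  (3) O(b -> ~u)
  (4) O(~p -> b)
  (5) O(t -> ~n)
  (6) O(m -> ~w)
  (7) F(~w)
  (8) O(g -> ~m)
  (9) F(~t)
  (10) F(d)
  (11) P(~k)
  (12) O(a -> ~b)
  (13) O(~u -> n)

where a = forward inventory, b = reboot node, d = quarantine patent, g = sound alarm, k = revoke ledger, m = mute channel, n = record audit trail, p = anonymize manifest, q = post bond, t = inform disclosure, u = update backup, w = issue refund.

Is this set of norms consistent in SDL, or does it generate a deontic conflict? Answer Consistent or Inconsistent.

Premise 6 is O(m -> ~w), but O(m) is not derivable from the premises, so it does not yield O(~w).
So O(~w) is not derivable, and the apparent clash with O(w) does not arise.
A world satisfying every obligation exists (e.g. a=false, b=false, d=false, g=true, k=false, m=false, n=false, p=true, q=false, t=true, u=true, w=true); no atom is both obligatory and forbidden, so the set is consistent.

Consistent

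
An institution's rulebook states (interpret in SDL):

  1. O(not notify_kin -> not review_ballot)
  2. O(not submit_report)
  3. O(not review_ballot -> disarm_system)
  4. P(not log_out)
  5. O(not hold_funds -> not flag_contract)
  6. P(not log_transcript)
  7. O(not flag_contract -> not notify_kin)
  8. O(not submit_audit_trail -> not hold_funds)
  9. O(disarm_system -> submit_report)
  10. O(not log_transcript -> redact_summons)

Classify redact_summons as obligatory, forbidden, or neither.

Neither

Premise 10 is O(not log_transcript -> redact_summons), but O(not log_transcript) is not derivable from the premises (the permission P(not log_transcript) asserts only not O(log_transcript), not O(not log_transcript)), so it does not yield O(redact_summons).
No premise or chain of K-axiom applications forces O(redact_summons), and none forces O(not redact_summons). So redact_summons is neither obligatory nor forbidden under these norms.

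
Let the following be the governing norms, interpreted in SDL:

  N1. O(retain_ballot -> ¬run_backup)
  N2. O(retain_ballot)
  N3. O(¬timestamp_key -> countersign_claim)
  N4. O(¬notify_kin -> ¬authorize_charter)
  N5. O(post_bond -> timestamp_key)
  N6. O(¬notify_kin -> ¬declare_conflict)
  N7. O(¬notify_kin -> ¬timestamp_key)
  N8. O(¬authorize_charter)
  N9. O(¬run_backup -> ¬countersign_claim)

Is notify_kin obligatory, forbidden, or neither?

Obligatory

From premise 2 we have O(retain_ballot).
With premise 1, O(retain_ballot -> ¬run_backup), the K-axiom yields O(¬run_backup).
From O(¬run_backup) and premise 9, O(¬run_backup -> ¬countersign_claim), we obtain O(¬countersign_claim).
Premise 3 is O(¬timestamp_key -> countersign_claim); contrapositively O(¬countersign_claim -> timestamp_key). Since O(¬countersign_claim) holds, K gives O(timestamp_key).
The contrapositive of premise 7 (O(¬notify_kin -> ¬timestamp_key)) is O(timestamp_key -> notify_kin), and O(timestamp_key) is already established, so O(notify_kin).
Premises 4, 5, 6, 8 do not contribute to this derivation.
Hence notify_kin is obligatory.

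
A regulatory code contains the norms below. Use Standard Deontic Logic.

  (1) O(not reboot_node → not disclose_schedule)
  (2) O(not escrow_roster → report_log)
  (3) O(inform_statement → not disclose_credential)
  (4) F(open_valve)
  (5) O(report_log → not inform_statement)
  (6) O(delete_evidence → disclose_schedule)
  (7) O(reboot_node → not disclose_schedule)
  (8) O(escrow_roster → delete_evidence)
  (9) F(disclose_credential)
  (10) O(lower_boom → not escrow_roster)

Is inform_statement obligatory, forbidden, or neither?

Forbidden

Premises 1 and 7 are O(not reboot_node → not disclose_schedule) and O(reboot_node → not disclose_schedule); every ideal world satisfies not reboot_node or reboot_node, so in either case not disclose_schedule holds — hence O(not disclose_schedule).
The contrapositive of premise 6 (O(delete_evidence → disclose_schedule)) is O(not disclose_schedule → not delete_evidence), and O(not disclose_schedule) is already established, so O(not delete_evidence).
The contrapositive of premise 8 (O(escrow_roster → delete_evidence)) is O(not delete_evidence → not escrow_roster), and O(not delete_evidence) is already established, so O(not escrow_roster).
With premise 2, O(not escrow_roster → report_log), the K-axiom yields O(report_log).
Premise 5 is O(report_log → not inform_statement); since O(report_log), deontic closure gives O(not inform_statement).
Premises 3, 4, 9, 10 do not contribute to this derivation.
Thus O(not inform_statement), which is F(inform_statement): inform_statement is forbidden.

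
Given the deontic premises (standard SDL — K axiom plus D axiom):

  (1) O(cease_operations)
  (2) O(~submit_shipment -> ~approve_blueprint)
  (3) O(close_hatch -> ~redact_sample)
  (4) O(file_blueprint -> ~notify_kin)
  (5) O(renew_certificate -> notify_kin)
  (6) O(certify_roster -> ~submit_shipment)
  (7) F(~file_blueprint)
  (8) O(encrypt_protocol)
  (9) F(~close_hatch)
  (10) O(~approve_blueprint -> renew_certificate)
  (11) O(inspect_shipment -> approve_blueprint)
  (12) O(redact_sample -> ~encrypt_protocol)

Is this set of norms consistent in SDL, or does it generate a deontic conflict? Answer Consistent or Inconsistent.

Consistent

Premise 12 is O(redact_sample -> ~encrypt_protocol), but O(redact_sample) is not derivable from the premises, so it does not yield O(~encrypt_protocol).
So O(~encrypt_protocol) is not derivable, and the apparent clash with O(encrypt_protocol) does not arise.
A world satisfying every obligation exists (e.g. approve_blueprint=true, cease_operations=true, certify_roster=false, close_hatch=true, encrypt_protocol=true, file_blueprint=true, inspect_shipment=false, notify_kin=false, redact_sample=false, renew_certificate=false, submit_shipment=true); no atom is both obligatory and forbidden, so the set is consistent.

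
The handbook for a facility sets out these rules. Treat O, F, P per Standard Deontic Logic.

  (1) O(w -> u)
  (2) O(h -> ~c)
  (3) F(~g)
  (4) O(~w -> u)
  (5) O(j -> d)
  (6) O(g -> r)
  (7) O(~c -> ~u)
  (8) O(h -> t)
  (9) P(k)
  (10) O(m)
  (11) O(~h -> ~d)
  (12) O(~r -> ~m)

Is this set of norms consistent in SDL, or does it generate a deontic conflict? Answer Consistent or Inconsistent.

Premise 12 is O(~r -> ~m), but O(~r) is not derivable from the premises, so it does not yield O(~m).
So O(~m) is not derivable, and the apparent clash with O(m) does not arise.
A world satisfying every obligation exists (e.g. c=true, d=false, g=true, h=false, j=false, k=false, m=true, r=true, t=false, u=true, w=false); no atom is both obligatory and forbidden, so the set is consistent.

Consistent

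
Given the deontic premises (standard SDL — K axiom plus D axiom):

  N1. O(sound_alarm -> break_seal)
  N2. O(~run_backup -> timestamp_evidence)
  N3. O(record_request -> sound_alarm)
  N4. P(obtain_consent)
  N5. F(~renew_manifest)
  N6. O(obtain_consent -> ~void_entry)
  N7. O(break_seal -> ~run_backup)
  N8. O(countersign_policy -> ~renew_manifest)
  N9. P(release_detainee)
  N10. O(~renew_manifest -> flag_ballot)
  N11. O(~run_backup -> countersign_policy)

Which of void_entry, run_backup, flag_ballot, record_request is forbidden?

Premise 5, F(~renew_manifest), is equivalent to O(renew_manifest).
Premise 8, O(countersign_policy -> ~renew_manifest), contraposes to O(renew_manifest -> ~countersign_policy); with O(renew_manifest) we get O(~countersign_policy).
The contrapositive of premise 11 (O(~run_backup -> countersign_policy)) is O(~countersign_policy -> run_backup), and O(~countersign_policy) is already established, so O(run_backup).
Premise 7 is O(break_seal -> ~run_backup); contrapositively O(run_backup -> ~break_seal). Since O(run_backup) holds, K gives O(~break_seal).
Premise 1 is O(sound_alarm -> break_seal); contrapositively O(~break_seal -> ~sound_alarm). Since O(~break_seal) holds, K gives O(~sound_alarm).
Premise 3, O(record_request -> sound_alarm), contraposes to O(~sound_alarm -> ~record_request); with O(~sound_alarm) we get O(~record_request).
So O(~record_request) holds, i.e. record_request is forbidden. None of the other listed options is forbidden under the premises.

record_request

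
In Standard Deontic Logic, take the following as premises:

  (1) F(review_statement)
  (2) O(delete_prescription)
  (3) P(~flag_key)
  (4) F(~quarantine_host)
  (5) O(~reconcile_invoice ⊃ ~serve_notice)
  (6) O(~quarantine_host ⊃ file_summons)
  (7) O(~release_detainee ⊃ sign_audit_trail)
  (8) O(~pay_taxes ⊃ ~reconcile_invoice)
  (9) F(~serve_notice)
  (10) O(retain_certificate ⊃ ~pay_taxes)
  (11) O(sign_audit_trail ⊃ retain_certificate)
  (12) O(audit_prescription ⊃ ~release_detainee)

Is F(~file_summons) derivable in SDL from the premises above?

Premise 6 is O(~quarantine_host ⊃ file_summons), but O(~quarantine_host) is not derivable from the premises, so it does not yield O(file_summons).
No other premise forces O(file_summons). An ideal world satisfying every premise can still have ~file_summons true, so F(~file_summons) is not derivable.

No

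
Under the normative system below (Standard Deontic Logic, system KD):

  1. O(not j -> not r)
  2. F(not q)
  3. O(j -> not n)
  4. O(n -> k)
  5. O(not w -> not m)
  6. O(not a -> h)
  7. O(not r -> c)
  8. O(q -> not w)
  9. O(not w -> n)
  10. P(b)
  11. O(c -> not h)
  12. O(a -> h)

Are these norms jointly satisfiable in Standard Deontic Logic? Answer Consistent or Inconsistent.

Premises 6 and 12 are O(not a -> h) and O(a -> h); every ideal world satisfies not a or a, so in either case h holds — hence O(h).
Premise 11, O(c -> not h), contraposes to O(h -> not c); with O(h) we get O(not c).
Premise 7, O(not r -> c), contraposes to O(not c -> r); with O(not c) we get O(r).
The contrapositive of premise 1 (O(not j -> not r)) is O(r -> j), and O(r) is already established, so O(j).
Applying K to premise 3 (O(j -> not n)) and O(j) yields O(not n).
Premise 9, O(not w -> n), contraposes to O(not n -> w); with O(not n) we get O(w).
The contrapositive of premise 8 (O(q -> not w)) is O(w -> not q), and O(w) is already established, so O(not q).
Yet premise 2 is F(not q), i.e. O(q).
We now have both O(not q) and O(q) — q is simultaneously obligatory and forbidden, violating the D-axiom.

Inconsistent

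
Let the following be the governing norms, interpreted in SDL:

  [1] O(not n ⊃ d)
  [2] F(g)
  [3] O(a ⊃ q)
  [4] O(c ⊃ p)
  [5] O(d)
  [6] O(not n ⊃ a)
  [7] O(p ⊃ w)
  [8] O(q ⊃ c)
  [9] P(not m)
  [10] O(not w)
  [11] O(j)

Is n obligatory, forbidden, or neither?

Premise 10 states O(not w) outright.
The contrapositive of premise 7 (O(p ⊃ w)) is O(not w ⊃ not p), and O(not w) is already established, so O(not p).
Premise 4 is O(c ⊃ p); contrapositively O(not p ⊃ not c). Since O(not p) holds, K gives O(not c).
The contrapositive of premise 8 (O(q ⊃ c)) is O(not c ⊃ not q), and O(not c) is already established, so O(not q).
The contrapositive of premise 3 (O(a ⊃ q)) is O(not q ⊃ not a), and O(not q) is already established, so O(not a).
Premise 6, O(not n ⊃ a), contraposes to O(not a ⊃ n); with O(not a) we get O(n).
Premises 1, 2, 5, 9, 11 do not contribute to this derivation.
Hence n is obligatory.

Obligatory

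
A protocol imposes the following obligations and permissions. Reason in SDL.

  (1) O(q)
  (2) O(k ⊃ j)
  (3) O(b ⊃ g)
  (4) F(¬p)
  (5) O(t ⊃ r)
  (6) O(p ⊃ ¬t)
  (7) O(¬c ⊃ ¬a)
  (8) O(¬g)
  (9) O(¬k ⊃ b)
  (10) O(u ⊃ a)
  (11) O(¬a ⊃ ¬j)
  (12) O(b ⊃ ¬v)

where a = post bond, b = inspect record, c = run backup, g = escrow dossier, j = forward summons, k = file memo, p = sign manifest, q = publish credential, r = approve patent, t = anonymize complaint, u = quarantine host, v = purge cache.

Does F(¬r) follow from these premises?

No

Premise 5 is O(t ⊃ r), but O(t) is not derivable from the premises, so it does not yield O(r).
No other premise forces O(r). An ideal world satisfying every premise can still have ¬r true, so F(¬r) is not derivable.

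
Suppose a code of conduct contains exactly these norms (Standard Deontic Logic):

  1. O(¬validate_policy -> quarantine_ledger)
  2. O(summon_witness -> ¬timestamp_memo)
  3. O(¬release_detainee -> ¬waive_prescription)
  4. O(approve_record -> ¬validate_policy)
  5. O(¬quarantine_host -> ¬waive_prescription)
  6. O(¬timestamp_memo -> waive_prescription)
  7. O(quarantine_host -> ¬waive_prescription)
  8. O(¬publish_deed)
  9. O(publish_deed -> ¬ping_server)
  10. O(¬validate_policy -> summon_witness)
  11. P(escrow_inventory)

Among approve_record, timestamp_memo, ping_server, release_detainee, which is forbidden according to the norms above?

approve_record

Premises 7 and 5 are O(quarantine_host -> ¬waive_prescription) and O(¬quarantine_host -> ¬waive_prescription); every ideal world satisfies quarantine_host or ¬quarantine_host, so in either case ¬waive_prescription holds — hence O(¬waive_prescription).
Premise 6 is O(¬timestamp_memo -> waive_prescription); contrapositively O(¬waive_prescription -> timestamp_memo). Since O(¬waive_prescription) holds, K gives O(timestamp_memo).
Premise 2, O(summon_witness -> ¬timestamp_memo), contraposes to O(timestamp_memo -> ¬summon_witness); with O(timestamp_memo) we get O(¬summon_witness).
Premise 10, O(¬validate_policy -> summon_witness), contraposes to O(¬summon_witness -> validate_policy); with O(¬summon_witness) we get O(validate_policy).
Premise 4 is O(approve_record -> ¬validate_policy); contrapositively O(validate_policy -> ¬approve_record). Since O(validate_policy) holds, K gives O(¬approve_record).
So O(¬approve_record) holds, i.e. approve_record is forbidden. None of the other listed options is forbidden under the premises.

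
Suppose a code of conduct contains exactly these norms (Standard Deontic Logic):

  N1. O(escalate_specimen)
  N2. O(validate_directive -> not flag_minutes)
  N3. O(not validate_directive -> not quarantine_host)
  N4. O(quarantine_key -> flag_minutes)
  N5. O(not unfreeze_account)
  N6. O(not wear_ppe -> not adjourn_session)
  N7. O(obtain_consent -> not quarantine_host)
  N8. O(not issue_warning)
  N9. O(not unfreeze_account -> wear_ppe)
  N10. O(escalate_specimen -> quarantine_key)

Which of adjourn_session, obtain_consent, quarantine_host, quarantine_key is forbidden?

quarantine_host

Premise 1 states O(escalate_specimen) outright.
Applying K to premise 10 (O(escalate_specimen -> quarantine_key)) and O(escalate_specimen) yields O(quarantine_key).
Applying K to premise 4 (O(quarantine_key -> flag_minutes)) and O(quarantine_key) yields O(flag_minutes).
Premise 2, O(validate_directive -> not flag_minutes), contraposes to O(flag_minutes -> not validate_directive); with O(flag_minutes) we get O(not validate_directive).
With premise 3, O(not validate_directive -> not quarantine_host), the K-axiom yields O(not quarantine_host).
So O(not quarantine_host) holds, i.e. quarantine_host is forbidden. None of the other listed options is forbidden under the premises.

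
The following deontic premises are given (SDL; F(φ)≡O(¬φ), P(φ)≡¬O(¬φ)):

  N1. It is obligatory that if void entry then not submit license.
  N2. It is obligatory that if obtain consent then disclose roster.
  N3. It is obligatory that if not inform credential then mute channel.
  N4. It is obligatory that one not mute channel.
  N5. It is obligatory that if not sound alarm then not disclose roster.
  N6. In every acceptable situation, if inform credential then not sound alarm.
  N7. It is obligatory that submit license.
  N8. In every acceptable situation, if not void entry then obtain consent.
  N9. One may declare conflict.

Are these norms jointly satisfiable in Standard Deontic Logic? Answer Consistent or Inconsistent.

Inconsistent

Premise 7 states O(submit_license) outright.
Premise 1, O(void_entry → ¬submit_license), contraposes to O(submit_license → ¬void_entry); with O(submit_license) we get O(¬void_entry).
From O(¬void_entry) and premise 8, O(¬void_entry → obtain_consent), we obtain O(obtain_consent).
With premise 2, O(obtain_consent → disclose_roster), the K-axiom yields O(disclose_roster).
Premise 5, O(¬sound_alarm → ¬disclose_roster), contraposes to O(disclose_roster → sound_alarm); with O(disclose_roster) we get O(sound_alarm).
The contrapositive of premise 6 (O(inform_credential → ¬sound_alarm)) is O(sound_alarm → ¬inform_credential), and O(sound_alarm) is already established, so O(¬inform_credential).
From O(¬inform_credential) and premise 3, O(¬inform_credential → mute_channel), we obtain O(mute_channel).
Yet premise 4 states O(¬mute_channel).
We now have both O(mute_channel) and O(¬mute_channel) — mute_channel is simultaneously obligatory and forbidden, violating the D-axiom.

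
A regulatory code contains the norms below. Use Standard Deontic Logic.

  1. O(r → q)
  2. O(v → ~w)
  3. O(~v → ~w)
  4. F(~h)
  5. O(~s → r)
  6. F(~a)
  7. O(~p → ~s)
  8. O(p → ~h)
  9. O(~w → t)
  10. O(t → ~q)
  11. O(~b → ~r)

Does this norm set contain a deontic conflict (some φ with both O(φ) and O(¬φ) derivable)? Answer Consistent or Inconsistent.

Inconsistent

Premises 2 and 3 cover both cases: O(v → ~w) and O(~v → ~w). Since v ∨ ~v is a tautology, O(~w) follows.
With premise 9, O(~w → t), the K-axiom yields O(t).
Applying K to premise 10 (O(t → ~q)) and O(t) yields O(~q).
Premise 1 is O(r → q); contrapositively O(~q → ~r). Since O(~q) holds, K gives O(~r).
Premise 5 is O(~s → r); contrapositively O(~r → s). Since O(~r) holds, K gives O(s).
Premise 7 is O(~p → ~s); contrapositively O(s → p). Since O(s) holds, K gives O(p).
Applying K to premise 8 (O(p → ~h)) and O(p) yields O(~h).
Yet premise 4 is F(~h), i.e. O(h).
We now have both O(~h) and O(h) — h is simultaneously obligatory and forbidden, violating the D-axiom.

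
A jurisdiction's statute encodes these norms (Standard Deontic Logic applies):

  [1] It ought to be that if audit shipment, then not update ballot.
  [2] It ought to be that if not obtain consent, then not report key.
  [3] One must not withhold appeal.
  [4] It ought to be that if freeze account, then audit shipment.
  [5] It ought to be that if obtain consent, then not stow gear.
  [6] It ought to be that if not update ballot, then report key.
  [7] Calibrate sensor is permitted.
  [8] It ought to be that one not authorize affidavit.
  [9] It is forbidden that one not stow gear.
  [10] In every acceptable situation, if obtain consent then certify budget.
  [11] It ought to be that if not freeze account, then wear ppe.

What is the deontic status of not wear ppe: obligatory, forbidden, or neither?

Forbidden

Premise 9, F(¬stow_gear), is equivalent to O(stow_gear).
Premise 5 is O(obtain_consent → ¬stow_gear); contrapositively O(stow_gear → ¬obtain_consent). Since O(stow_gear) holds, K gives O(¬obtain_consent).
With premise 2, O(¬obtain_consent → ¬report_key), the K-axiom yields O(¬report_key).
The contrapositive of premise 6 (O(¬update_ballot → report_key)) is O(¬report_key → update_ballot), and O(¬report_key) is already established, so O(update_ballot).
Premise 1, O(audit_shipment → ¬update_ballot), contraposes to O(update_ballot → ¬audit_shipment); with O(update_ballot) we get O(¬audit_shipment).
The contrapositive of premise 4 (O(freeze_account → audit_shipment)) is O(¬audit_shipment → ¬freeze_account), and O(¬audit_shipment) is already established, so O(¬freeze_account).
Premise 11 is O(¬freeze_account → wear_ppe); since O(¬freeze_account), deontic closure gives O(wear_ppe).
Premises 3, 7, 8, 10 do not contribute to this derivation.
Thus O(wear_ppe), which is F(¬wear_ppe): ¬wear_ppe is forbidden.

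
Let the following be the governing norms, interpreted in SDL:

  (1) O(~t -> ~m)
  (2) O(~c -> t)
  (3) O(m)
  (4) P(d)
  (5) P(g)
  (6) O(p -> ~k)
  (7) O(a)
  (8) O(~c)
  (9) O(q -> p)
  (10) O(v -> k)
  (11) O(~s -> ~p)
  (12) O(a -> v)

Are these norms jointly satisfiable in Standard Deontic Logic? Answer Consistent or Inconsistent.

Premise 1 is O(~t -> ~m), but O(~t) is not derivable from the premises, so it does not yield O(~m).
So O(~m) is not derivable, and the apparent clash with O(m) does not arise.
A world satisfying every obligation exists (e.g. a=true, c=false, d=false, g=false, k=true, m=true, p=false, q=false, s=false, t=true, v=true); no atom is both obligatory and forbidden, so the set is consistent.

Consistent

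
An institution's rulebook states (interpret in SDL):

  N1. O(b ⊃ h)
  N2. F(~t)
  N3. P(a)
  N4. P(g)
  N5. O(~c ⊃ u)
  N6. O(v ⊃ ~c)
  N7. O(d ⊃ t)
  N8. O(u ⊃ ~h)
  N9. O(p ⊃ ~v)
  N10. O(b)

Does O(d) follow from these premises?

No

Premise 7 is O(d ⊃ t); even if O(t) held, inferring O(d) would be affirming the consequent — invalid.
No other premise forces O(d). An ideal world satisfying every premise can still have d false, so O(d) is not derivable.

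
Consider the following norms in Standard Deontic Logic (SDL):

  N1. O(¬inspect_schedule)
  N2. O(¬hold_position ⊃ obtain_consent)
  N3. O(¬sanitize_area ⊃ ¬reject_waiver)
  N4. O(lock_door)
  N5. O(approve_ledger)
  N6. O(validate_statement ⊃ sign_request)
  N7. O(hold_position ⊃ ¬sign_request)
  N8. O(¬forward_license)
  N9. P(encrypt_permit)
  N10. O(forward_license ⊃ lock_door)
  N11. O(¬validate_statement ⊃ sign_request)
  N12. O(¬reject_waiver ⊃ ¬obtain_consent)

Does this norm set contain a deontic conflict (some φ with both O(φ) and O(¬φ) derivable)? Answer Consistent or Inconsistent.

Consistent

Premise 10 is O(forward_license ⊃ lock_door); even if O(lock_door) held, inferring O(forward_license) would be affirming the consequent — invalid.
So O(forward_license) is not derivable, and the apparent clash with O(¬forward_license) does not arise.
A world satisfying every obligation exists (e.g. approve_ledger=true, encrypt_permit=false, forward_license=false, hold_position=false, inspect_schedule=false, lock_door=true, obtain_consent=true, reject_waiver=true, sanitize_area=true, sign_request=true, validate_statement=false); no atom is both obligatory and forbidden, so the set is consistent.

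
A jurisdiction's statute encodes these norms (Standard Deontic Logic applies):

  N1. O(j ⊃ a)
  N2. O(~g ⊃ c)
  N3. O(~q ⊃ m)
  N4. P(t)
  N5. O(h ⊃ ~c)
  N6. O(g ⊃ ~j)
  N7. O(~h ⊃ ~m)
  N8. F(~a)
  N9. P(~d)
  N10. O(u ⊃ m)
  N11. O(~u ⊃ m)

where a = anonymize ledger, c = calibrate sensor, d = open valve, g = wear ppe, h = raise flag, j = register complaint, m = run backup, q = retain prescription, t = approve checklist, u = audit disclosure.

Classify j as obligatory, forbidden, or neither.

Premises 10 and 11 are O(u ⊃ m) and O(~u ⊃ m); every ideal world satisfies u or ~u, so in either case m holds — hence O(m).
Premise 7, O(~h ⊃ ~m), contraposes to O(m ⊃ h); with O(m) we get O(h).
Applying K to premise 5 (O(h ⊃ ~c)) and O(h) yields O(~c).
Premise 2 is O(~g ⊃ c); contrapositively O(~c ⊃ g). Since O(~c) holds, K gives O(g).
Applying K to premise 6 (O(g ⊃ ~j)) and O(g) yields O(~j).
Premises 1, 3, 4, 8, 9 do not contribute to this derivation.
Thus O(~j), which is F(j): j is forbidden.

Forbidden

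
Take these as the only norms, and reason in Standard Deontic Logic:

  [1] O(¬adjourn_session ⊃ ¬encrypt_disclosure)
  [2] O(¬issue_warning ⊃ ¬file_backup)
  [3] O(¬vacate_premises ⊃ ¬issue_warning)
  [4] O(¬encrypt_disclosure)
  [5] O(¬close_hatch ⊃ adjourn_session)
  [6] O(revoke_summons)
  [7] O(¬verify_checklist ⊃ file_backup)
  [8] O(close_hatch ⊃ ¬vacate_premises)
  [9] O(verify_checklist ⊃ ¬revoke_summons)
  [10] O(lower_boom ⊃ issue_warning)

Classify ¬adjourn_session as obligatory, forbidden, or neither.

Forbidden

From premise 6 we have O(revoke_summons).
The contrapositive of premise 9 (O(verify_checklist ⊃ ¬revoke_summons)) is O(revoke_summons ⊃ ¬verify_checklist), and O(revoke_summons) is already established, so O(¬verify_checklist).
From O(¬verify_checklist) and premise 7, O(¬verify_checklist ⊃ file_backup), we obtain O(file_backup).
Premise 2 is O(¬issue_warning ⊃ ¬file_backup); contrapositively O(file_backup ⊃ issue_warning). Since O(file_backup) holds, K gives O(issue_warning).
Premise 3 is O(¬vacate_premises ⊃ ¬issue_warning); contrapositively O(issue_warning ⊃ vacate_premises). Since O(issue_warning) holds, K gives O(vacate_premises).
Premise 8 is O(close_hatch ⊃ ¬vacate_premises); contrapositively O(vacate_premises ⊃ ¬close_hatch). Since O(vacate_premises) holds, K gives O(¬close_hatch).
Premise 5 is O(¬close_hatch ⊃ adjourn_session); since O(¬close_hatch), deontic closure gives O(adjourn_session).
Premises 1, 4, 10 do not contribute to this derivation.
Thus O(adjourn_session), which is F(¬adjourn_session): ¬adjourn_session is forbidden.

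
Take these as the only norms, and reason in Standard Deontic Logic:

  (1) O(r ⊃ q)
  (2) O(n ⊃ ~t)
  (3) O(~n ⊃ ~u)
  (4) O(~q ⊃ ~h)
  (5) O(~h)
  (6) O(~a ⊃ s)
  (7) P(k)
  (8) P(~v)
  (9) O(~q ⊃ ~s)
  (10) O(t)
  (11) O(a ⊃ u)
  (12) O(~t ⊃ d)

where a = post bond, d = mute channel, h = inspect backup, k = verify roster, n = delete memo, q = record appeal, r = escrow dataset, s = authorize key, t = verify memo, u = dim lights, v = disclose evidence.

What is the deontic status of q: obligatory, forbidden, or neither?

Obligatory

Premise 10 states O(t) outright.
Premise 2 is O(n ⊃ ~t); contrapositively O(t ⊃ ~n). Since O(t) holds, K gives O(~n).
Applying K to premise 3 (O(~n ⊃ ~u)) and O(~n) yields O(~u).
The contrapositive of premise 11 (O(a ⊃ u)) is O(~u ⊃ ~a), and O(~u) is already established, so O(~a).
Premise 6 is O(~a ⊃ s); since O(~a), deontic closure gives O(s).
Premise 9 is O(~q ⊃ ~s); contrapositively O(s ⊃ q). Since O(s) holds, K gives O(q).
Premises 1, 4, 5, 7, 8, 12 do not contribute to this derivation.
Hence q is obligatory.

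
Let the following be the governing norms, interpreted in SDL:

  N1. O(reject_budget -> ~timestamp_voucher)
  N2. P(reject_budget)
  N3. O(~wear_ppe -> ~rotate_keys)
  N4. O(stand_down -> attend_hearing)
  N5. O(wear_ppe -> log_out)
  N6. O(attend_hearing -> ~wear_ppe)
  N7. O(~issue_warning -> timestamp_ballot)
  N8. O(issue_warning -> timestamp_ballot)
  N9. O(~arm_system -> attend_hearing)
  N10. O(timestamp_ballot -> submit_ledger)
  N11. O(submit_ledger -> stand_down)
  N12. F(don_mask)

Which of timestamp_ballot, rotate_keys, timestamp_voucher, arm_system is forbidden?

By case analysis on ~issue_warning: premise 7 gives O(~issue_warning -> timestamp_ballot) and premise 8 gives O(issue_warning -> timestamp_ballot), so O(timestamp_ballot) either way.
From O(timestamp_ballot) and premise 10, O(timestamp_ballot -> submit_ledger), we obtain O(submit_ledger).
Premise 11 is O(submit_ledger -> stand_down); since O(submit_ledger), deontic closure gives O(stand_down).
From O(stand_down) and premise 4, O(stand_down -> attend_hearing), we obtain O(attend_hearing).
Applying K to premise 6 (O(attend_hearing -> ~wear_ppe)) and O(attend_hearing) yields O(~wear_ppe).
From O(~wear_ppe) and premise 3, O(~wear_ppe -> ~rotate_keys), we obtain O(~rotate_keys).
So O(~rotate_keys) holds, i.e. rotate_keys is forbidden. None of the other listed options is forbidden under the premises.

rotate_keys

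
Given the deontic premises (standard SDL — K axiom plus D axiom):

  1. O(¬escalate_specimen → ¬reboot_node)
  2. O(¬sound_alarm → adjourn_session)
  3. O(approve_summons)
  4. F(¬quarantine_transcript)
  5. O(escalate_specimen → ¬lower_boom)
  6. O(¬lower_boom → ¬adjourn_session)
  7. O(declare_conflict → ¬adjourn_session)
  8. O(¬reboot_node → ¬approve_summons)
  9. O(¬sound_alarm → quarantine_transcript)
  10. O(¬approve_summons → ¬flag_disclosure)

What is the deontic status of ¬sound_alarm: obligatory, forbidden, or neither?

Forbidden

Premise 3 states O(approve_summons) outright.
The contrapositive of premise 8 (O(¬reboot_node → ¬approve_summons)) is O(approve_summons → reboot_node), and O(approve_summons) is already established, so O(reboot_node).
The contrapositive of premise 1 (O(¬escalate_specimen → ¬reboot_node)) is O(reboot_node → escalate_specimen), and O(reboot_node) is already established, so O(escalate_specimen).
Applying K to premise 5 (O(escalate_specimen → ¬lower_boom)) and O(escalate_specimen) yields O(¬lower_boom).
Premise 6 is O(¬lower_boom → ¬adjourn_session); since O(¬lower_boom), deontic closure gives O(¬adjourn_session).
Premise 2 is O(¬sound_alarm → adjourn_session); contrapositively O(¬adjourn_session → sound_alarm). Since O(¬adjourn_session) holds, K gives O(sound_alarm).
Premises 4, 7, 9, 10 do not contribute to this derivation.
Thus O(sound_alarm), which is F(¬sound_alarm): ¬sound_alarm is forbidden.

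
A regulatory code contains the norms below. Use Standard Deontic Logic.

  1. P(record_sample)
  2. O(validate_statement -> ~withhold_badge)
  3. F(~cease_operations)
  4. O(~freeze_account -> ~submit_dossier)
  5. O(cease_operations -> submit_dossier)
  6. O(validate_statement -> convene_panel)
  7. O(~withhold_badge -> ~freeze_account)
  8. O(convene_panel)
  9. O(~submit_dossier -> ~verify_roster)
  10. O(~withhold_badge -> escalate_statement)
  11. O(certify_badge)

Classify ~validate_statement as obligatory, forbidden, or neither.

Obligatory

Premise 3 is F(~cease_operations), i.e. O(cease_operations).
Applying K to premise 5 (O(cease_operations -> submit_dossier)) and O(cease_operations) yields O(submit_dossier).
Premise 4, O(~freeze_account -> ~submit_dossier), contraposes to O(submit_dossier -> freeze_account); with O(submit_dossier) we get O(freeze_account).
Premise 7 is O(~withhold_badge -> ~freeze_account); contrapositively O(freeze_account -> withhold_badge). Since O(freeze_account) holds, K gives O(withhold_badge).
The contrapositive of premise 2 (O(validate_statement -> ~withhold_badge)) is O(withhold_badge -> ~validate_statement), and O(withhold_badge) is already established, so O(~validate_statement).
Premises 1, 6, 8, 9, 10, 11 do not contribute to this derivation.
Hence ~validate_statement is obligatory.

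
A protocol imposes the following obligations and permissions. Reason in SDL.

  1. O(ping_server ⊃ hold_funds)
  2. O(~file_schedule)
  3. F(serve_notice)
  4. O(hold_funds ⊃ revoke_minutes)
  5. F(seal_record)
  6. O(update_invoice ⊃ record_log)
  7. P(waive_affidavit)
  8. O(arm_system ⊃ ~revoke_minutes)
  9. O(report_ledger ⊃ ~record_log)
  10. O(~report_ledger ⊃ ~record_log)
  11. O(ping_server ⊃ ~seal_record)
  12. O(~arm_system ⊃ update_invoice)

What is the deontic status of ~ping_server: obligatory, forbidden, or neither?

Obligatory

By case analysis on ~report_ledger: premise 10 gives O(~report_ledger ⊃ ~record_log) and premise 9 gives O(report_ledger ⊃ ~record_log), so O(~record_log) either way.
Premise 6 is O(update_invoice ⊃ record_log); contrapositively O(~record_log ⊃ ~update_invoice). Since O(~record_log) holds, K gives O(~update_invoice).
Premise 12, O(~arm_system ⊃ update_invoice), contraposes to O(~update_invoice ⊃ arm_system); with O(~update_invoice) we get O(arm_system).
With premise 8, O(arm_system ⊃ ~revoke_minutes), the K-axiom yields O(~revoke_minutes).
Premise 4, O(hold_funds ⊃ revoke_minutes), contraposes to O(~revoke_minutes ⊃ ~hold_funds); with O(~revoke_minutes) we get O(~hold_funds).
Premise 1, O(ping_server ⊃ hold_funds), contraposes to O(~hold_funds ⊃ ~ping_server); with O(~hold_funds) we get O(~ping_server).
Premises 2, 3, 5, 7, 11 do not contribute to this derivation.
Hence ~ping_server is obligatory.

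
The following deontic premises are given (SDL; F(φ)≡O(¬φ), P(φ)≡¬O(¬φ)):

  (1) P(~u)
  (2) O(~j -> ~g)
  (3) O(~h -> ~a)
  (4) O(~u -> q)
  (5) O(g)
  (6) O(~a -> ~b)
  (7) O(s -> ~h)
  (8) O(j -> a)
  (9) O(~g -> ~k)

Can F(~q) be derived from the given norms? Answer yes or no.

No

Premise 4 is O(~u -> q), but O(~u) is not derivable from the premises (the permission P(~u) asserts only ~O(u), not O(~u)), so it does not yield O(q).
No other premise forces O(q). An ideal world satisfying every premise can still have ~q true, so F(~q) is not derivable.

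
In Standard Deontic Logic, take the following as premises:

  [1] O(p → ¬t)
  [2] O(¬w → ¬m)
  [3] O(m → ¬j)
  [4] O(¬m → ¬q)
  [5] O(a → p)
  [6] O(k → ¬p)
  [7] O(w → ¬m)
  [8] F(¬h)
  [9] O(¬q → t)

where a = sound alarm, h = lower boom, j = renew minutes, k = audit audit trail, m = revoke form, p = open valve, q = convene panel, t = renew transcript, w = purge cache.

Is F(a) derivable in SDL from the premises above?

Premises 2 and 7 are O(¬w → ¬m) and O(w → ¬m); every ideal world satisfies ¬w or w, so in either case ¬m holds — hence O(¬m).
Applying K to premise 4 (O(¬m → ¬q)) and O(¬m) yields O(¬q).
Premise 9 is O(¬q → t); since O(¬q), deontic closure gives O(t).
Premise 1, O(p → ¬t), contraposes to O(t → ¬p); with O(t) we get O(¬p).
Premise 5 is O(a → p); contrapositively O(¬p → ¬a). Since O(¬p) holds, K gives O(¬a).
Premises 3, 6, 8 do not contribute to this derivation.
So O(¬a) holds, i.e. F(a). The claim follows.

Yes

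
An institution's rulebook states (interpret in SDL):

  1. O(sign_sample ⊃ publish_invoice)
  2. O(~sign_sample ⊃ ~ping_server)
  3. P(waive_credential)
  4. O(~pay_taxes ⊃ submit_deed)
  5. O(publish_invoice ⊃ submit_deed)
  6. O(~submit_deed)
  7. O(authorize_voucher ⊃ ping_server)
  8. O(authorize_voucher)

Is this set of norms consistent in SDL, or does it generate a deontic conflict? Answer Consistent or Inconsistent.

Inconsistent

Premise 8 gives O(authorize_voucher).
Applying K to premise 7 (O(authorize_voucher ⊃ ping_server)) and O(authorize_voucher) yields O(ping_server).
Premise 2 is O(~sign_sample ⊃ ~ping_server); contrapositively O(ping_server ⊃ sign_sample). Since O(ping_server) holds, K gives O(sign_sample).
Premise 1 is O(sign_sample ⊃ publish_invoice); since O(sign_sample), deontic closure gives O(publish_invoice).
From O(publish_invoice) and premise 5, O(publish_invoice ⊃ submit_deed), we obtain O(submit_deed).
But premise 6 directly asserts O(~submit_deed).
We now have both O(submit_deed) and O(~submit_deed) — submit_deed is simultaneously obligatory and forbidden, violating the D-axiom.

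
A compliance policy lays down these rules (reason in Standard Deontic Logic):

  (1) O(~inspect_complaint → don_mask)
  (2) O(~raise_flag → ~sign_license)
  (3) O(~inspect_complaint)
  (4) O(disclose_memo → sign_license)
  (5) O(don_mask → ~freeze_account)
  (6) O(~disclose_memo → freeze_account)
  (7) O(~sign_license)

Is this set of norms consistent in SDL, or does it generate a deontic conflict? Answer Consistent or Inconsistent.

Premise 7 gives O(~sign_license).
The contrapositive of premise 4 (O(disclose_memo → sign_license)) is O(~sign_license → ~disclose_memo), and O(~sign_license) is already established, so O(~disclose_memo).
From O(~disclose_memo) and premise 6, O(~disclose_memo → freeze_account), we obtain O(freeze_account).
Premise 5, O(don_mask → ~freeze_account), contraposes to O(freeze_account → ~don_mask); with O(freeze_account) we get O(~don_mask).
The contrapositive of premise 1 (O(~inspect_complaint → don_mask)) is O(~don_mask → inspect_complaint), and O(~don_mask) is already established, so O(inspect_complaint).
However, premise 3 gives O(~inspect_complaint).
We now have both O(inspect_complaint) and O(~inspect_complaint) — inspect_complaint is simultaneously obligatory and forbidden, violating the D-axiom.

Inconsistent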